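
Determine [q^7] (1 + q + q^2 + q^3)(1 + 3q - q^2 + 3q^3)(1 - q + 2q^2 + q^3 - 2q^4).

-6

(1 + q + q^2 + q^3) has coefficients 1,1,1,1 for degrees 0…3.
(1 + 3q - q^2 + 3q^3) has coefficients 1,3,-1,3,0,0,0,0 for degrees 0…7.
Finally multiplying by (1 - q + 2q^2 + q^3 - 2q^4), the product of all factors after the first has coefficients 1,2,-2,11,-4,-1,5,-6 for degrees 0…7.
[q^7] = 1·(-6) + 1·5 + 1·(-1) + 1·(-4) = -6.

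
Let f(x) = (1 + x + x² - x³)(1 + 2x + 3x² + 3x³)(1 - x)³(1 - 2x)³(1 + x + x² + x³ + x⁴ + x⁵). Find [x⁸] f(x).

(1 + x + x² - x³) has coefficients 1,1,1,-1 for degrees 0…3.
(1 + 2x + 3x² + 3x³) has coefficients 1,2,3,3,0,0,0,0,0 for degrees 0…8.
Multiplying by (1 - x)³ gives running coefficients 1,-1,0,-1,-2,6,-3,0,0 for degrees 0…8.
Multiplying by (1 - 2x)³ gives running coefficients 1,-7,18,-21,12,6,-55,106,-84 for degrees 0…8.
Finally multiplying by (1 + x + x² + x³ + x⁴ + x⁵), the product of all factors after the first has coefficients 1,-6,12,-9,3,9,-47,66,-36 for degrees 0…8.
[x⁸] = 1·(-36) + 1·66 + 1·(-47) − 1·9 = -26.

-26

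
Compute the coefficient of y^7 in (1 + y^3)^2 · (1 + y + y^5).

(1 + y^3)^2 has coefficients 1,0,0,2,0,0,1 for degrees 0…6.
(1 + y + y^5) has coefficients 1,1,0,0,0,1,0,0 for degrees 0…7.
[y^7] = 1·0 + 2·0 + 1·1 = 1.

1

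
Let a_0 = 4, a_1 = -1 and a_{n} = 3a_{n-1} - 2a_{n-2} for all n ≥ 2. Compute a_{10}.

-5111

The ordinary generating function has denominator 1 - 3y + 2y^2.
Iterating the recurrence: a_0,…,a_{10} = 4, -1, -11, -31, -71, -151, -311, -631, -1271, -2551, -5111.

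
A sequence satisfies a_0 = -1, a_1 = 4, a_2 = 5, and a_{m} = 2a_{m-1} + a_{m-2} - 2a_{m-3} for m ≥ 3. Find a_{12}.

The ordinary generating function has denominator 1 - 2q - q^2 + 2q^3.
Iterating the recurrence: a_0,…,a_{12} = -1, 4, 5, 16, 29, 64, 125, 256, 509, 1024, 2045, 4096, 8189.

8189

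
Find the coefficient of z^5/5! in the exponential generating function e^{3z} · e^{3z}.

The EGF product rule gives c_5 = Σ_{k_1+k_2=5} C(5; k_1,k_2) · ∏ g_i(k_i), where e^{3z} gives (3)^k; e^{3z} gives (3)^k.
g_1(k) for k = 0…5: 1, 3, 9, 27, 81, 243.
g_2(k) for k = 0…5: 1, 3, 9, 27, 81, 243.
c_5 = Σ_k C(5,k)·g_1(k)·g_2(5−k) = 1·1·243 + 5·3·81 + 10·9·27 + 10·27·9 + 5·81·3 + 1·243·1 = 243 + 1215 + 2430 + 2430 + 1215 + 243 = 7776.

7776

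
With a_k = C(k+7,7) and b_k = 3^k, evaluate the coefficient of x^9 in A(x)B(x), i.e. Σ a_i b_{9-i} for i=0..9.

490690

The convolution is the x^9 coefficient of A(x)B(x).
Σ = 1·19683 + 8·6561 + 36·2187 + 120·729 + 330·243 + 792·81 + 1716·27 + 3432·9 + 6435·3 + 11440·1 = 490690.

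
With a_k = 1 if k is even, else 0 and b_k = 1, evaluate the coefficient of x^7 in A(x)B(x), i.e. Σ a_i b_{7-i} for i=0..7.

4

This is [x^7] in the product of the two ordinary generating functions.
Σ = 1·1 + 0·1 + 1·1 + 0·1 + 1·1 + 0·1 + 1·1 + 0·1 = 4.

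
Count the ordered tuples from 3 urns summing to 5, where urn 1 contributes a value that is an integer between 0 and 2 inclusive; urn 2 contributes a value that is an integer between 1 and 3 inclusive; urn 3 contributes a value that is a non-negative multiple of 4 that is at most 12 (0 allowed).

2

The generating function for the choices is (1 + z + z^2)·(z + z^2 + z^3)·(1 + z^4 + z^8 + z^12); the count is [z^5].
(1 + z + z^2) has coefficients 1,1,1 for degrees 0…2.
(z + z^2 + z^3) has coefficients 0,1,1,1,0,0 for degrees 0…5.
Finally multiplying by (1 + z^4 + z^8 + z^12), the product of all factors after the first has coefficients 0,1,1,1,0,1 for degrees 0…5.
[z^5] = 1·1 + 1·0 + 1·1 = 2.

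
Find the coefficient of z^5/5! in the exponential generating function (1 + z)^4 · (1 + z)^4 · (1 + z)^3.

55440

The EGF product rule gives c_5 = Σ_{k_1+k_2+k_3=5} C(5; k_1,k_2,k_3) · ∏ g_i(k_i), where (1+z)^4 gives the falling factorial (4)_k; (1+z)^4 gives the falling factorial (4)_k; (1+z)^3 gives the falling factorial (3)_k.
g_1(k) for k = 0…5: 1, 4, 12, 24, 24, 0.
g_2(k) for k = 0…5: 1, 4, 12, 24, 24, 0.
g_3(k) for k = 0…5: 1, 3, 6, 6, 0, 0.
First combine the last two factors: h(k) = Σ_j C(k,j)·g_2(j)·g_3(k−j) for k = 0…5: 1, 7, 42, 210, 840, 2520.
c_5 = Σ_k C(5,k)·g_1(k)·h(5−k) = 1·1·2520 + 5·4·840 + 10·12·210 + 10·24·42 + 5·24·7 = 2520 + 16800 + 25200 + 10080 + 840 = 55440.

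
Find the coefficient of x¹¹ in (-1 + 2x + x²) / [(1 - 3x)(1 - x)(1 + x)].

-44287

Partial fractions give a closed form: a_n = (-1/4)·3^n + (-1/2)·1^n + (-1/4)·(-1)^n.
At n = 11: a_11 = -44287.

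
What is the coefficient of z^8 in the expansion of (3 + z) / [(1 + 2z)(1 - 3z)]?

13378

Partial fractions give a closed form: a_n = (1)·(-2)^n + (2)·3^n.
At n = 8: a_8 = 13378.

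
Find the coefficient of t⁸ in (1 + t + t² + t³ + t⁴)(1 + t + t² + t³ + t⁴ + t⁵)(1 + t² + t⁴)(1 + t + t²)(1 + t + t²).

102

(1 + t + t² + t³ + t⁴) has coefficients 1,1,1,1,1 for degrees 0…4.
(1 + t + t² + t³ + t⁴ + t⁵) has coefficients 1,1,1,1,1,1,0,0,0 for degrees 0…8.
Multiplying by (1 + t² + t⁴) gives running coefficients 1,1,2,2,3,3,2,2,1 for degrees 0…8.
Multiplying by (1 + t + t²) gives running coefficients 1,2,4,5,7,8,8,7,5 for degrees 0…8.
Finally multiplying by (1 + t + t²), the product of all factors after the first has coefficients 1,3,7,11,16,20,23,23,20 for degrees 0…8.
[t⁸] = 1·20 + 1·23 + 1·23 + 1·20 + 1·16 = 102.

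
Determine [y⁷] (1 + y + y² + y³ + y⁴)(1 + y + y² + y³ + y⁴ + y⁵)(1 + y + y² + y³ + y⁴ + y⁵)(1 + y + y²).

67

(1 + y + y² + y³ + y⁴) has coefficients 1,1,1,1,1 for degrees 0…4.
(1 + y + y² + y³ + y⁴ + y⁵) has coefficients 1,1,1,1,1,1,0,0 for degrees 0…7.
Multiplying by (1 + y + y² + y³ + y⁴ + y⁵) gives running coefficients 1,2,3,4,5,6,5,4 for degrees 0…7.
Finally multiplying by (1 + y + y²), the product of all factors after the first has coefficients 1,3,6,9,12,15,16,15 for degrees 0…7.
[y⁷] = 1·15 + 1·16 + 1·15 + 1·12 + 1·9 = 67.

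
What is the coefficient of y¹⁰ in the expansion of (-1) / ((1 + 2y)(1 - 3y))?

-35839

The denominator gives the recurrence a_n = a_(n−1) + 6a_(n−2) for n ≥ 3; the numerator fixes a_0 = -1, a_1 = -1, a_2 = -7.
Iterating: -1, -1, -7, -13, -55, -133, -463, -1261, -4039, -11605, -35839, so a_10 = -35839.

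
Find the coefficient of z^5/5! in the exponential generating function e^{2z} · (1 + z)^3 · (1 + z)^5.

42112

The EGF product rule gives c_5 = Σ_{k_1+k_2+k_3=5} C(5; k_1,k_2,k_3) · ∏ g_i(k_i), where e^{2z} gives (2)^k; (1+z)^3 gives the falling factorial (3)_k; (1+z)^5 gives the falling factorial (5)_k.
g_1(k) for k = 0…5: 1, 2, 4, 8, 16, 32.
g_2(k) for k = 0…5: 1, 3, 6, 6, 0, 0.
g_3(k) for k = 0…5: 1, 5, 20, 60, 120, 120.
First combine the last two factors: h(k) = Σ_j C(k,j)·g_2(j)·g_3(k−j) for k = 0…5: 1, 8, 56, 336, 1680, 6720.
c_5 = Σ_k C(5,k)·g_1(k)·h(5−k) = 1·1·6720 + 5·2·1680 + 10·4·336 + 10·8·56 + 5·16·8 + 1·32·1 = 6720 + 16800 + 13440 + 4480 + 640 + 32 = 42112.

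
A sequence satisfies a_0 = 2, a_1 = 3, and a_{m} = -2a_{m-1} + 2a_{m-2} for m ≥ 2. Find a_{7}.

The ordinary generating function has denominator 1 + 2q - 2q^2.
Iterating the recurrence: a_0,…,a_{7} = 2, 3, -2, 10, -24, 68, -184, 504.

504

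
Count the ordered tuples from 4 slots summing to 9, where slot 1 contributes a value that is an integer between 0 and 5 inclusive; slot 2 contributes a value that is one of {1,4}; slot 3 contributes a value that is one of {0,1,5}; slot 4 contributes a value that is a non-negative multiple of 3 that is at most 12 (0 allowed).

The generating function for the choices is (1 + x + x² + x³ + x⁴ + x⁵)·(x + x⁴)·(1 + x + x⁵)·(1 + x³ + x⁶ + x⁹ + x¹²); the count is [x⁹].
(1 + x + x² + x³ + x⁴ + x⁵) has coefficients 1,1,1,1,1,1 for degrees 0…5.
(x + x⁴) has coefficients 0,1,0,0,1,0,0,0,0,0 for degrees 0…9.
Multiplying by (1 + x + x⁵) gives running coefficients 0,1,1,0,1,1,1,0,0,1 for degrees 0…9.
Finally multiplying by (1 + x³ + x⁶ + x⁹ + x¹²), the product of all factors after the first has coefficients 0,1,1,0,2,2,1,2,2,2 for degrees 0…9.
[x⁹] = 1·2 + 1·2 + 1·2 + 1·1 + 1·2 + 1·2 = 11.

11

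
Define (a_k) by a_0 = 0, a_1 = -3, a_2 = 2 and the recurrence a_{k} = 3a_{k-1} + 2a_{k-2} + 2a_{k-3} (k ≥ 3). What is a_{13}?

-94478

The ordinary generating function has denominator 1 - 3x - 2x^2 - 2x^3.
Iterating the recurrence: a_0,…,a_{13} = 0, -3, 2, 0, -2, -2, -10, -38, -138, -510, -1882, -6942, -25610, -94478.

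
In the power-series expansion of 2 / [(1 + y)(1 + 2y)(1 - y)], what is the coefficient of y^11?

Partial fractions give a closed form: a_n = (-1)·(-1)^n + (8/3)·(-2)^n + (1/3)·1^n.
At n = 11: a_11 = -5460.

-5460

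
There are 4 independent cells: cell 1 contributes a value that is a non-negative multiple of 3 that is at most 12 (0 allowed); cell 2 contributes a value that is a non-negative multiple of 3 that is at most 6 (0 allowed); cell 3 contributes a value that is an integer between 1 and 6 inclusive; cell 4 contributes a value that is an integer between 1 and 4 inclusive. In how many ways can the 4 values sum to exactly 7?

10

The generating function for the choices is (1 + q³ + q⁶ + q⁹ + q¹²)·(1 + q³ + q⁶)·(q + q² + q³ + q⁴ + q⁵ + q⁶)·(q + q² + q³ + q⁴); the count is [q⁷].
(1 + q³ + q⁶ + q⁹ + q¹²) has coefficients 1,0,0,1,0,0,1,0 for degrees 0…7.
(1 + q³ + q⁶) has coefficients 1,0,0,1,0,0,1,0 for degrees 0…7.
Multiplying by (q + q² + q³ + q⁴ + q⁵ + q⁶) gives running coefficients 0,1,1,1,2,2,2,2 for degrees 0…7.
Finally multiplying by (q + q² + q³ + q⁴), the product of all factors after the first has coefficients 0,0,1,2,3,5,6,7 for degrees 0…7.
[q⁷] = 1·7 + 1·3 + 1·0 = 10.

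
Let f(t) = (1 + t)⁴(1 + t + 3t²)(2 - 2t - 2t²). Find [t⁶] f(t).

-66

(1 + t)⁴ has coefficients 1,4,6,4,1 for degrees 0…4.
(1 + t + 3t²) has coefficients 1,1,3,0,0,0,0 for degrees 0…6.
Finally multiplying by (2 - 2t - 2t²), the product of all factors after the first has coefficients 2,0,2,-8,-6,0,0 for degrees 0…6.
[t⁶] = 1·0 + 4·0 + 6·(-6) + 4·(-8) + 1·2 = -66.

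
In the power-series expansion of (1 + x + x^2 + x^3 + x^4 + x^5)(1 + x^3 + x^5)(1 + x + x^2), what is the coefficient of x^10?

(1 + x + x^2 + x^3 + x^4 + x^5) has coefficients 1,1,1,1,1,1 for degrees 0…5.
(1 + x^3 + x^5) has coefficients 1,0,0,1,0,1,0,0,0,0,0 for degrees 0…10.
Finally multiplying by (1 + x + x^2), the product of all factors after the first has coefficients 1,1,1,1,1,2,1,1,0,0,0 for degrees 0…10.
[x^10] = 1·0 + 1·0 + 1·0 + 1·1 + 1·1 + 1·2 = 4.

4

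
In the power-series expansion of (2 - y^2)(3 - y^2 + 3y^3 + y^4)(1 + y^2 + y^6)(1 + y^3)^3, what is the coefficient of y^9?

54

(2 - y^2) has coefficients 2,0,-1 for degrees 0…2.
(3 - y^2 + 3y^3 + y^4) has coefficients 3,0,-1,3,1,0,0,0,0,0 for degrees 0…9.
Multiplying by (1 + y^2 + y^6) gives running coefficients 3,0,2,3,0,3,4,0,-1,3 for degrees 0…9.
Finally multiplying by (1 + y^3)^3, the product of all factors after the first has coefficients 3,0,2,12,0,9,22,0,14,27 for degrees 0…9.
[y^9] = 2·27 − 1·0 = 54.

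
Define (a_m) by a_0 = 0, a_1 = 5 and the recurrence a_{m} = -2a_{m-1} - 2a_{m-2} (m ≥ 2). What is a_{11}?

160

The ordinary generating function has denominator 1 + 2q + 2q^2.
Iterating the recurrence: a_0,…,a_{11} = 0, 5, -10, 10, 0, -20, 40, -40, 0, 80, -160, 160.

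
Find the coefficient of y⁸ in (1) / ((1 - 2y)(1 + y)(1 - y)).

The denominator gives the recurrence a_n = 2a_(n−1) + a_(n−2) − 2a_(n−3) for n ≥ 3; the numerator fixes a_0 = 1, a_1 = 2, a_2 = 5.
Iterating: 1, 2, 5, 10, 21, 42, 85, 170, 341, so a_8 = 341.

341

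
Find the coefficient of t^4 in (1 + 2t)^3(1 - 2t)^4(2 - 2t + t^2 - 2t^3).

(1 + 2t)^3 has coefficients 1,6,12,8 for degrees 0…3.
(1 - 2t)^4 has coefficients 1,-8,24,-32,16 for degrees 0…4.
Finally multiplying by (2 - 2t + t^2 - 2t^3), the product of all factors after the first has coefficients 2,-18,65,-122,136 for degrees 0…4.
[t^4] = 1·136 + 6·(-122) + 12·65 + 8·(-18) = 40.

40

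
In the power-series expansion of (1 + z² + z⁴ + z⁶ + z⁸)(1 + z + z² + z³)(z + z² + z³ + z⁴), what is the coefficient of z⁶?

(1 + z² + z⁴ + z⁶ + z⁸) has coefficients 1,0,1,0,1,0,1 for degrees 0…6.
(1 + z + z² + z³) has coefficients 1,1,1,1,0,0,0 for degrees 0…6.
Finally multiplying by (z + z² + z³ + z⁴), the product of all factors after the first has coefficients 0,1,2,3,4,3,2 for degrees 0…6.
[z⁶] = 1·2 + 1·4 + 1·2 + 1·0 = 8.

8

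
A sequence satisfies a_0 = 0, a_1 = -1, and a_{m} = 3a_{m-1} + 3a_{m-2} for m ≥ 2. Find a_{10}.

-133893

The ordinary generating function has denominator 1 - 3x - 3x^2.
Iterating the recurrence: a_0,…,a_{10} = 0, -1, -3, -12, -45, -171, -648, -2457, -9315, -35316, -133893.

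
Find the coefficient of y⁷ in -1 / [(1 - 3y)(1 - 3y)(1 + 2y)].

-11002

The denominator gives the recurrence a_n = 4a_(n−1) + 3a_(n−2) − 18a_(n−3) for n ≥ 3; the numerator fixes a_0 = -1, a_1 = -4, a_2 = -19.
Iterating: -1, -4, -19, -70, -265, -928, -3247, -11002, so a_7 = -11002.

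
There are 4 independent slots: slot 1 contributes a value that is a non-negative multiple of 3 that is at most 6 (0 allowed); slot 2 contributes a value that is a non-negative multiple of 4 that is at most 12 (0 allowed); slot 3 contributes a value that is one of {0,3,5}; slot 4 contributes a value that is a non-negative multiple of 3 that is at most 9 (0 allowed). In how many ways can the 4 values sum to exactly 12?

8

The generating function for the choices is (1 + z³ + z⁶)·(1 + z⁴ + z⁸ + z¹²)·(1 + z³ + z⁵)·(1 + z³ + z⁶ + z⁹); the count is [z¹²].
(1 + z³ + z⁶) has coefficients 1,0,0,1,0,0,1 for degrees 0…6.
(1 + z⁴ + z⁸ + z¹²) has coefficients 1,0,0,0,1,0,0,0,1,0,0,0,1 for degrees 0…12.
Multiplying by (1 + z³ + z⁵) gives running coefficients 1,0,0,1,1,1,0,1,1,1,0,1,1 for degrees 0…12.
Finally multiplying by (1 + z³ + z⁶ + z⁹), the product of all factors after the first has coefficients 1,0,0,2,1,1,2,2,2,3,2,3,3 for degrees 0…12.
[z¹²] = 1·3 + 1·3 + 1·2 = 8.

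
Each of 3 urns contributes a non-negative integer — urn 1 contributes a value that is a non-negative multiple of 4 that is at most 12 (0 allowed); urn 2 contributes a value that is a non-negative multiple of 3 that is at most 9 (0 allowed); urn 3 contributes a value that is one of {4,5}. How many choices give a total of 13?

2

The generating function for the choices is (1 + y⁴ + y⁸ + y¹²)·(1 + y³ + y⁶ + y⁹)·(y⁴ + y⁵); the count is [y¹³].
(1 + y⁴ + y⁸ + y¹²) has coefficients 1,0,0,0,1,0,0,0,1,0,0,0,1 for degrees 0…12.
(1 + y³ + y⁶ + y⁹) has coefficients 1,0,0,1,0,0,1,0,0,1,0,0,0,0 for degrees 0…13.
Finally multiplying by (y⁴ + y⁵), the product of all factors after the first has coefficients 0,0,0,0,1,1,0,1,1,0,1,1,0,1 for degrees 0…13.
[y¹³] = 1·1 + 1·0 + 1·1 + 1·0 = 2.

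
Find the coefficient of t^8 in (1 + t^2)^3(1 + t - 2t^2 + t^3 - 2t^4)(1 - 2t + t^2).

(1 + t^2)^3 has coefficients 1,0,3,0,3,0,1 for degrees 0…6.
(1 + t - 2t^2 + t^3 - 2t^4) has coefficients 1,1,-2,1,-2,0,0,0,0 for degrees 0…8.
Finally multiplying by (1 - 2t + t^2), the product of all factors after the first has coefficients 1,-1,-3,6,-6,5,-2,0,0 for degrees 0…8.
[t^8] = 1·0 + 3·(-2) + 3·(-6) + 1·(-3) = -27.

-27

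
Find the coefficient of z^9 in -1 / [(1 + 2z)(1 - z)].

Partial fractions give a closed form: a_n = (-2/3)·(-2)^n + (-1/3)·1^n.
At n = 9: a_9 = 341.

341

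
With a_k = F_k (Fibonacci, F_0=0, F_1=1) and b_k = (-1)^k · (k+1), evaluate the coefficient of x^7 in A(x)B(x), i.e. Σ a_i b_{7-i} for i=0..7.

11

This is [x^7] in the product of the two ordinary generating functions.
Σ = 0·(-8) + 1·7 + 1·(-6) + 2·5 + 3·(-4) + 5·3 + 8·(-2) + 13·1 = 11.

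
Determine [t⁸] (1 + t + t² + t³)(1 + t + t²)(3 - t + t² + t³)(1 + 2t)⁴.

473

(1 + t + t² + t³) has coefficients 1,1,1,1 for degrees 0…3.
(1 + t + t²) has coefficients 1,1,1,0,0,0,0,0,0 for degrees 0…8.
Multiplying by (3 - t + t² + t³) gives running coefficients 3,2,3,1,2,1,0,0,0 for degrees 0…8.
Finally multiplying by (1 + 2t)⁴, the product of all factors after the first has coefficients 3,26,91,169,194,169,136,104,64 for degrees 0…8.
[t⁸] = 1·64 + 1·104 + 1·136 + 1·169 = 473.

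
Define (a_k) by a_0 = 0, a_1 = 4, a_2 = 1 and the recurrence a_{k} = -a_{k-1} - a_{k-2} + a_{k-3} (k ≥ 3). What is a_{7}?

21

The ordinary generating function has denominator 1 + x + x^2 - x^3.
Iterating the recurrence: a_0,…,a_{7} = 0, 4, 1, -5, 8, -2, -11, 21.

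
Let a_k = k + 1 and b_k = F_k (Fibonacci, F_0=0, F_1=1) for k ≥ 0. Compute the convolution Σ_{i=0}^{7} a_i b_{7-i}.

79

The convolution is the t^7 coefficient of A(t)B(t).
Σ = 1·13 + 2·8 + 3·5 + 4·3 + 5·2 + 6·1 + 7·1 + 8·0 = 79.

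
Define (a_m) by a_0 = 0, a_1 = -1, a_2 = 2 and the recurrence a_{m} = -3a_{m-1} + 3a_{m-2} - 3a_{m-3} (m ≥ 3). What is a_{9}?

The ordinary generating function has denominator 1 + 3x - 3x^2 + 3x^3.
Iterating the recurrence: a_0,…,a_{9} = 0, -1, 2, -9, 36, -141, 558, -2205, 8712, -34425.

-34425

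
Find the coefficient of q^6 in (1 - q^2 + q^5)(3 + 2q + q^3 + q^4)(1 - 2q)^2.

-3

(1 - q^2 + q^5) has coefficients 1,0,-1,0,0,1 for degrees 0…5.
(3 + 2q + q^3 + q^4) has coefficients 3,2,0,1,1,0,0 for degrees 0…6.
Finally multiplying by (1 - 2q)^2, the product of all factors after the first has coefficients 3,-10,4,9,-3,0,4 for degrees 0…6.
[q^6] = 1·4 − 1·(-3) + 1·(-10) = -3.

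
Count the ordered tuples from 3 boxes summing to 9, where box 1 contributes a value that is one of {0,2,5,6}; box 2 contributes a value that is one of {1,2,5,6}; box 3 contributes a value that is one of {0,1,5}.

The generating function for the choices is (1 + z² + z⁵ + z⁶)·(z + z² + z⁵ + z⁶)·(1 + z + z⁵); the count is [z⁹].
(1 + z² + z⁵ + z⁶) has coefficients 1,0,1,0,0,1,1 for degrees 0…6.
(z + z² + z⁵ + z⁶) has coefficients 0,1,1,0,0,1,1,0,0,0 for degrees 0…9.
Finally multiplying by (1 + z + z⁵), the product of all factors after the first has coefficients 0,1,2,1,0,1,3,2,0,0 for degrees 0…9.
[z⁹] = 1·0 + 1·2 + 1·0 + 1·1 = 3.

3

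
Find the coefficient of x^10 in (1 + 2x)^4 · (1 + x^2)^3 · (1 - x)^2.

24

(1 + 2x)^4 has coefficients 1,8,24,32,16 for degrees 0…4.
(1 + x^2)^3 has coefficients 1,0,3,0,3,0,1,0,0,0,0 for degrees 0…10.
Finally multiplying by (1 - x)^2, the product of all factors after the first has coefficients 1,-2,4,-6,6,-6,4,-2,1,0,0 for degrees 0…10.
[x^10] = 1·0 + 8·0 + 24·1 + 32·(-2) + 16·4 = 24.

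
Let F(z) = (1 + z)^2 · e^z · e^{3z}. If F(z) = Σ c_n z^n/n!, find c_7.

The EGF product rule gives c_7 = Σ_{k_1+k_2+k_3=7} C(7; k_1,k_2,k_3) · ∏ g_i(k_i), where (1+z)^2 gives the falling factorial (2)_k; e^z gives (1)^k; e^{3z} gives (3)^k.
g_1(k) for k = 0…7: 1, 2, 2, 0, 0, 0, 0, 0.
g_2(k) for k = 0…7: 1, 1, 1, 1, 1, 1, 1, 1.
g_3(k) for k = 0…7: 1, 3, 9, 27, 81, 243, 729, 2187.
First combine the last two factors: h(k) = Σ_j C(k,j)·g_2(j)·g_3(k−j) for k = 0…7: 1, 4, 16, 64, 256, 1024, 4096, 16384.
c_7 = Σ_k C(7,k)·g_1(k)·h(7−k) = 1·1·16384 + 7·2·4096 + 21·2·1024 = 16384 + 57344 + 43008 = 116736.

116736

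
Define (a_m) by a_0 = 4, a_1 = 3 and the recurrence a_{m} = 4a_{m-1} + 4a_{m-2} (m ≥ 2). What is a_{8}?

329728

The ordinary generating function has denominator 1 - 4t - 4t^2.
Iterating the recurrence: a_0,…,a_{8} = 4, 3, 28, 124, 608, 2928, 14144, 68288, 329728.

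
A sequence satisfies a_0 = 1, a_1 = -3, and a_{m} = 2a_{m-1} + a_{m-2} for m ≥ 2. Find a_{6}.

-181

The ordinary generating function has denominator 1 - 2y - y^2.
Iterating the recurrence: a_0,…,a_{6} = 1, -3, -5, -13, -31, -75, -181.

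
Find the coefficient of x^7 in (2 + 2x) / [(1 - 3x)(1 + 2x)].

Partial fractions give a closed form: a_n = (8/5)·3^n + (2/5)·(-2)^n.
At n = 7: a_7 = 3448.

3448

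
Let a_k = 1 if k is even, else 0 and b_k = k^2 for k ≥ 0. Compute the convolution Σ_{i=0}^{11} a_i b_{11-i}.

The convolution is the x^11 coefficient of A(x)B(x).
Σ = 1·121 + 0·100 + 1·81 + 0·64 + 1·49 + 0·36 + 1·25 + 0·16 + 1·9 + 0·4 + 1·1 + 0·0 = 286.

286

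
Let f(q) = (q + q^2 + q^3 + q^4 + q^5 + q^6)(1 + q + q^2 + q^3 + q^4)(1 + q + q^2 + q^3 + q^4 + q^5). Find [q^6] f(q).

20

(q + q^2 + q^3 + q^4 + q^5 + q^6) has coefficients 0,1,1,1,1,1,1 for degrees 0…6.
(1 + q + q^2 + q^3 + q^4) has coefficients 1,1,1,1,1,0,0 for degrees 0…6.
Finally multiplying by (1 + q + q^2 + q^3 + q^4 + q^5), the product of all factors after the first has coefficients 1,2,3,4,5,5,4 for degrees 0…6.
[q^6] = 1·5 + 1·5 + 1·4 + 1·3 + 1·2 + 1·1 = 20.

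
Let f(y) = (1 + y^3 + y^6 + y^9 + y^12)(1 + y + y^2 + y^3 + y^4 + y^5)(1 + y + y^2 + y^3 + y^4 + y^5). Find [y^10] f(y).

(1 + y^3 + y^6 + y^9 + y^12) has coefficients 1,0,0,1,0,0,1,0,0,1,0 for degrees 0…10.
(1 + y + y^2 + y^3 + y^4 + y^5) has coefficients 1,1,1,1,1,1,0,0,0,0,0 for degrees 0…10.
Finally multiplying by (1 + y + y^2 + y^3 + y^4 + y^5), the product of all factors after the first has coefficients 1,2,3,4,5,6,5,4,3,2,1 for degrees 0…10.
[y^10] = 1·1 + 1·4 + 1·5 + 1·2 = 12.

12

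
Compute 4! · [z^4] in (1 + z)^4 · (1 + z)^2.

The EGF product rule gives c_4 = Σ_{k_1+k_2=4} C(4; k_1,k_2) · ∏ g_i(k_i), where (1+z)^4 gives the falling factorial (4)_k; (1+z)^2 gives the falling factorial (2)_k.
g_1(k) for k = 0…4: 1, 4, 12, 24, 24.
g_2(k) for k = 0…4: 1, 2, 2, 0, 0.
c_4 = Σ_k C(4,k)·g_1(k)·g_2(4−k) = 6·12·2 + 4·24·2 + 1·24·1 = 144 + 192 + 24 = 360.

360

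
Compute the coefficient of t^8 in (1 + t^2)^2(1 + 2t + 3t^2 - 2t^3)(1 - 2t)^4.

(1 + t^2)^2 has coefficients 1,0,2,0,1 for degrees 0…4.
(1 + 2t + 3t^2 - 2t^3) has coefficients 1,2,3,-2,0,0,0,0,0 for degrees 0…8.
Finally multiplying by (1 - 2t)^4, the product of all factors after the first has coefficients 1,-6,11,-10,40,-112,112,-32,0 for degrees 0…8.
[t^8] = 1·0 + 2·112 + 1·40 = 264.

264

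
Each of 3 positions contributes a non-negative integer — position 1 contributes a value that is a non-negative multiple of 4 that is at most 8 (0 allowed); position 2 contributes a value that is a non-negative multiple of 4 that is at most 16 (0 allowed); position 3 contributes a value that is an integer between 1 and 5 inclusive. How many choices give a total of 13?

6

The generating function for the choices is (1 + t^4 + t^8)·(1 + t^4 + t^8 + t^12 + t^16)·(t + t^2 + t^3 + t^4 + t^5); the count is [t^13].
(1 + t^4 + t^8) has coefficients 1,0,0,0,1,0,0,0,1 for degrees 0…8.
(1 + t^4 + t^8 + t^12 + t^16) has coefficients 1,0,0,0,1,0,0,0,1,0,0,0,1,0 for degrees 0…13.
Finally multiplying by (t + t^2 + t^3 + t^4 + t^5), the product of all factors after the first has coefficients 0,1,1,1,1,2,1,1,1,2,1,1,1,2 for degrees 0…13.
[t^13] = 1·2 + 1·2 + 1·2 = 6.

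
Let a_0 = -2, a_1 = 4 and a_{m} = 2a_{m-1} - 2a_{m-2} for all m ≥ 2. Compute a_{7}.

The ordinary generating function has denominator 1 - 2z + 2z^2.
Iterating the recurrence: a_0,…,a_{7} = -2, 4, 12, 16, 8, -16, -48, -64.

-64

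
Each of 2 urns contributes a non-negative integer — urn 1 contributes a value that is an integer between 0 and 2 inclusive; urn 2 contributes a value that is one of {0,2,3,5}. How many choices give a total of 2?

The generating function for the choices is (1 + x + x^2)·(1 + x^2 + x^3 + x^5); the count is [x^2].
(1 + x + x^2) has coefficients 1,1,1 for degrees 0…2.
(1 + x^2 + x^3 + x^5) has coefficients 1,0,1 for degrees 0…2.
[x^2] = 1·1 + 1·0 + 1·1 = 2.

2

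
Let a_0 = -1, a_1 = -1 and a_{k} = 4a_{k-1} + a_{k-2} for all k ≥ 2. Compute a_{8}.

-28657

The ordinary generating function has denominator 1 - 4t - t^2.
Iterating the recurrence: a_0,…,a_{8} = -1, -1, -5, -21, -89, -377, -1597, -6765, -28657.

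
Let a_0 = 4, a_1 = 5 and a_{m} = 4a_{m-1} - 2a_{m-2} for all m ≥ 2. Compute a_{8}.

17344

The ordinary generating function has denominator 1 - 4t + 2t^2.
Iterating the recurrence: a_0,…,a_{8} = 4, 5, 12, 38, 128, 436, 1488, 5080, 17344.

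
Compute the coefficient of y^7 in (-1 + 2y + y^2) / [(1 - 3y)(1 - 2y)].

-1522

The denominator gives the recurrence a_n = 5a_(n−1) − 6a_(n−2) for n ≥ 3; the numerator fixes a_0 = -1, a_1 = -3, a_2 = -8.
Iterating: -1, -3, -8, -22, -62, -178, -518, -1522, so a_7 = -1522.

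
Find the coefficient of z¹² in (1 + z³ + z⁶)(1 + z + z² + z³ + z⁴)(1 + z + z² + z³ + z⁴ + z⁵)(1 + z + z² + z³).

29

(1 + z³ + z⁶) has coefficients 1,0,0,1,0,0,1 for degrees 0…6.
(1 + z + z² + z³ + z⁴) has coefficients 1,1,1,1,1,0,0,0,0,0,0,0,0 for degrees 0…12.
Multiplying by (1 + z + z² + z³ + z⁴ + z⁵) gives running coefficients 1,2,3,4,5,5,4,3,2,1,0,0,0 for degrees 0…12.
Finally multiplying by (1 + z + z² + z³), the product of all factors after the first has coefficients 1,3,6,10,14,17,18,17,14,10,6,3,1 for degrees 0…12.
[z¹²] = 1·1 + 1·10 + 1·18 = 29.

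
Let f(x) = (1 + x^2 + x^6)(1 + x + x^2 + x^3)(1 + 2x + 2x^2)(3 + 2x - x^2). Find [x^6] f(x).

20

(1 + x^2 + x^6) has coefficients 1,0,1,0,0,0,1 for degrees 0…6.
(1 + x + x^2 + x^3) has coefficients 1,1,1,1,0,0,0 for degrees 0…6.
Multiplying by (1 + 2x + 2x^2) gives running coefficients 1,3,5,5,4,2,0 for degrees 0…6.
Finally multiplying by (3 + 2x - x^2), the product of all factors after the first has coefficients 3,11,20,22,17,9,0 for degrees 0…6.
[x^6] = 1·0 + 1·17 + 1·3 = 20.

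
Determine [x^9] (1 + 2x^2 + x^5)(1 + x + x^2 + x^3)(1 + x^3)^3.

13

(1 + 2x^2 + x^5) has coefficients 1,0,2,0,0,1 for degrees 0…5.
(1 + x + x^2 + x^3) has coefficients 1,1,1,1,0,0,0,0,0,0 for degrees 0…9.
Finally multiplying by (1 + x^3)^3, the product of all factors after the first has coefficients 1,1,1,4,3,3,6,3,3,4 for degrees 0…9.
[x^9] = 1·4 + 2·3 + 1·3 = 13.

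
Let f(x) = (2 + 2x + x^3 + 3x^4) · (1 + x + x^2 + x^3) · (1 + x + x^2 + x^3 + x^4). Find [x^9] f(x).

11

(2 + 2x + x^3 + 3x^4) has coefficients 2,2,0,1,3 for degrees 0…4.
(1 + x + x^2 + x^3) has coefficients 1,1,1,1,0,0,0,0,0,0 for degrees 0…9.
Finally multiplying by (1 + x + x^2 + x^3 + x^4), the product of all factors after the first has coefficients 1,2,3,4,4,3,2,1,0,0 for degrees 0…9.
[x^9] = 2·0 + 2·0 + 1·2 + 3·3 = 11.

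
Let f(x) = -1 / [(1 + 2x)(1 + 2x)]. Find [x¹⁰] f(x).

-11264

The denominator gives the recurrence a_n = −4a_(n−1) − 4a_(n−2) for n ≥ 2; the numerator fixes a_0 = -1, a_1 = 4.
Iterating: -1, 4, -12, 32, -80, 192, -448, 1024, -2304, 5120, -11264, so a_10 = -11264.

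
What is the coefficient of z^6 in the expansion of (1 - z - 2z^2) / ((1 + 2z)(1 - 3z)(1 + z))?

197

Partial fractions give a closed form: a_n = (4/5)·(-2)^n + (1/5)·3^n.
At n = 6: a_6 = 197.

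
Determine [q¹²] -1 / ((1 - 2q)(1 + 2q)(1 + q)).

-5461

The denominator gives the recurrence a_n = −a_(n−1) + 4a_(n−2) + 4a_(n−3) for n ≥ 3; the numerator fixes a_0 = -1, a_1 = 1, a_2 = -5.
Iterating: -1, 1, -5, 5, -21, 21, -85, 85, -341, 341, -1365, 1365, -5461, so a_12 = -5461.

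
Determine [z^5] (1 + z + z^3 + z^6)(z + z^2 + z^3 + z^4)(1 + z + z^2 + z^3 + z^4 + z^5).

(1 + z + z^3 + z^6) has coefficients 1,1,0,1,0,0 for degrees 0…5.
(z + z^2 + z^3 + z^4) has coefficients 0,1,1,1,1,0 for degrees 0…5.
Finally multiplying by (1 + z + z^2 + z^3 + z^4 + z^5), the product of all factors after the first has coefficients 0,1,2,3,4,4 for degrees 0…5.
[z^5] = 1·4 + 1·4 + 1·2 = 10.

10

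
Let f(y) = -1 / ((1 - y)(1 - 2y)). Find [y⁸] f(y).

-511

Partial fractions give a closed form: a_n = (1)·1^n + (-2)·2^n.
At n = 8: a_8 = -511.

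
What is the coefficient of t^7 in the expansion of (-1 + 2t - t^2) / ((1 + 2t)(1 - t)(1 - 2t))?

64

Partial fractions give a closed form: a_n = (-3/4)·(-2)^n + (-1/4)·2^n.
At n = 7: a_7 = 64.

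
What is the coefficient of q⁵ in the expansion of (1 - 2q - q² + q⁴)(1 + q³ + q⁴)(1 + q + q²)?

(1 - 2q - q² + q⁴) has coefficients 1,-2,-1,0,1 for degrees 0…4.
(1 + q³ + q⁴) has coefficients 1,0,0,1,1,0 for degrees 0…5.
Finally multiplying by (1 + q + q²), the product of all factors after the first has coefficients 1,1,1,1,2,2 for degrees 0…5.
[q⁵] = 1·2 − 2·2 − 1·1 + 1·1 = -2.

-2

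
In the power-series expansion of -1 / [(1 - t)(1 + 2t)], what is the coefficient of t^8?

-171

Partial fractions give a closed form: a_n = (-1/3)·1^n + (-2/3)·(-2)^n.
At n = 8: a_8 = -171.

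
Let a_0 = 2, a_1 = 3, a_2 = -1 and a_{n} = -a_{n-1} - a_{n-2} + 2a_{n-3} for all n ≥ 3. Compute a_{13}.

-33

The ordinary generating function has denominator 1 + t + t^2 - 2t^3.
Iterating the recurrence: a_0,…,a_{13} = 2, 3, -1, 2, 5, -9, 8, 11, -37, 42, 17, -133, 200, -33.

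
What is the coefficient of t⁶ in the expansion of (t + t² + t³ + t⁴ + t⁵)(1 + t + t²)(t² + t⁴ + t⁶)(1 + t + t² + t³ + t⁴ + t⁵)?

12

(t + t² + t³ + t⁴ + t⁵) has coefficients 0,1,1,1,1,1 for degrees 0…5.
(1 + t + t²) has coefficients 1,1,1,0,0,0,0 for degrees 0…6.
Multiplying by (t² + t⁴ + t⁶) gives running coefficients 0,0,1,1,2,1,2 for degrees 0…6.
Finally multiplying by (1 + t + t² + t³ + t⁴ + t⁵), the product of all factors after the first has coefficients 0,0,1,2,4,5,7 for degrees 0…6.
[t⁶] = 1·5 + 1·4 + 1·2 + 1·1 + 1·0 = 12.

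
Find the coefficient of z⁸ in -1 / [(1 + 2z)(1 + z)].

-511

The denominator gives the recurrence a_n = −3a_(n−1) − 2a_(n−2) for n ≥ 2; the numerator fixes a_0 = -1, a_1 = 3.
Iterating: -1, 3, -7, 15, -31, 63, -127, 255, -511, so a_8 = -511.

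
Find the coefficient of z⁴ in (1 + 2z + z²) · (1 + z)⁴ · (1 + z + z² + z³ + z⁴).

(1 + 2z + z²) has coefficients 1,2,1 for degrees 0…2.
(1 + z)⁴ has coefficients 1,4,6,4,1 for degrees 0…4.
Finally multiplying by (1 + z + z² + z³ + z⁴), the product of all factors after the first has coefficients 1,5,11,15,16 for degrees 0…4.
[z⁴] = 1·16 + 2·15 + 1·11 = 57.

57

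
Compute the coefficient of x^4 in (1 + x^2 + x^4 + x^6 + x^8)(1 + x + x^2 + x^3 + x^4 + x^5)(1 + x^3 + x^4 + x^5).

5

(1 + x^2 + x^4 + x^6 + x^8) has coefficients 1,0,1,0,1 for degrees 0…4.
(1 + x + x^2 + x^3 + x^4 + x^5) has coefficients 1,1,1,1,1 for degrees 0…4.
Finally multiplying by (1 + x^3 + x^4 + x^5), the product of all factors after the first has coefficients 1,1,1,2,3 for degrees 0…4.
[x^4] = 1·3 + 1·1 + 1·1 = 5.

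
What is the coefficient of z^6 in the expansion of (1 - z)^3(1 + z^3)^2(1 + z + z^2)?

(1 - z)^3 has coefficients 1,-3,3,-1 for degrees 0…3.
(1 + z^3)^2 has coefficients 1,0,0,2,0,0,1 for degrees 0…6.
Finally multiplying by (1 + z + z^2), the product of all factors after the first has coefficients 1,1,1,2,2,2,1 for degrees 0…6.
[z^6] = 1·1 − 3·2 + 3·2 − 1·2 = -1.

-1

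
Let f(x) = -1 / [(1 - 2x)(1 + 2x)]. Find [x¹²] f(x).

-4096

The denominator gives the recurrence a_n = 4a_(n−2) for n ≥ 2; the numerator fixes a_0 = -1, a_1 = 0.
Iterating: -1, 0, -4, 0, -16, 0, -64, 0, -256, 0, -1024, 0, -4096, so a_12 = -4096.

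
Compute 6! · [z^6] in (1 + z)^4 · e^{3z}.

37341

The EGF product rule gives c_6 = Σ_{k_1+k_2=6} C(6; k_1,k_2) · ∏ g_i(k_i), where (1+z)^4 gives the falling factorial (4)_k; e^{3z} gives (3)^k.
g_1(k) for k = 0…6: 1, 4, 12, 24, 24, 0, 0.
g_2(k) for k = 0…6: 1, 3, 9, 27, 81, 243, 729.
c_6 = Σ_k C(6,k)·g_1(k)·g_2(6−k) = 1·1·729 + 6·4·243 + 15·12·81 + 20·24·27 + 15·24·9 = 729 + 5832 + 14580 + 12960 + 3240 = 37341.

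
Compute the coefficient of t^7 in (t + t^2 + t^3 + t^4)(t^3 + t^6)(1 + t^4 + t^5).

2

(t + t^2 + t^3 + t^4) has coefficients 0,1,1,1,1 for degrees 0…4.
(t^3 + t^6) has coefficients 0,0,0,1,0,0,1,0 for degrees 0…7.
Finally multiplying by (1 + t^4 + t^5), the product of all factors after the first has coefficients 0,0,0,1,0,0,1,1 for degrees 0…7.
[t^7] = 1·1 + 1·0 + 1·0 + 1·1 = 2.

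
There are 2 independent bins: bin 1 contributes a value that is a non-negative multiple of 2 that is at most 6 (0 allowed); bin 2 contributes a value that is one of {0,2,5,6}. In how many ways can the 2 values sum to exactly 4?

The generating function for the choices is (1 + t² + t⁴ + t⁶)·(1 + t² + t⁵ + t⁶); the count is [t⁴].
(1 + t² + t⁴ + t⁶) has coefficients 1,0,1,0,1 for degrees 0…4.
(1 + t² + t⁵ + t⁶) has coefficients 1,0,1,0,0 for degrees 0…4.
[t⁴] = 1·0 + 1·1 + 1·1 = 2.

2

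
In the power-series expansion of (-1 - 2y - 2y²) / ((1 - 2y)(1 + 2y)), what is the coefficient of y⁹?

The denominator gives the recurrence a_n = 4a_(n−2) for n ≥ 3; the numerator fixes a_0 = -1, a_1 = -2, a_2 = -6.
Iterating: -1, -2, -6, -8, -24, -32, -96, -128, -384, -512, so a_9 = -512.

-512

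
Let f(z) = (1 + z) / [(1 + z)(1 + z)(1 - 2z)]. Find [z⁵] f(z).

21

The denominator gives the recurrence a_n = 3a_(n−2) + 2a_(n−3) for n ≥ 3; the numerator fixes a_0 = 1, a_1 = 1, a_2 = 3.
Iterating: 1, 1, 3, 5, 11, 21, so a_5 = 21.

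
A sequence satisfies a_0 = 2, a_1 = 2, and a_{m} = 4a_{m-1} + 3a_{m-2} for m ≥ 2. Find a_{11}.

The ordinary generating function has denominator 1 - 4t - 3t^2.
Iterating the recurrence: a_0,…,a_{11} = 2, 2, 14, 62, 290, 1346, 6254, 29054, 134978, 627074, 2913230, 13534142.

13534142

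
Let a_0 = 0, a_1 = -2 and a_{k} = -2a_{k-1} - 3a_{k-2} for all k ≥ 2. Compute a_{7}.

The ordinary generating function has denominator 1 + 2y + 3y^2.
Iterating the recurrence: a_0,…,a_{7} = 0, -2, 4, -2, -8, 22, -20, -26.

-26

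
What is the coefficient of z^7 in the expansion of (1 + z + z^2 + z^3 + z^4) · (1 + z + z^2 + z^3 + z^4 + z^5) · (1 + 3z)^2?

72

(1 + z + z^2 + z^3 + z^4) has coefficients 1,1,1,1,1 for degrees 0…4.
(1 + z + z^2 + z^3 + z^4 + z^5) has coefficients 1,1,1,1,1,1,0,0 for degrees 0…7.
Finally multiplying by (1 + 3z)^2, the product of all factors after the first has coefficients 1,7,16,16,16,16,15,9 for degrees 0…7.
[z^7] = 1·9 + 1·15 + 1·16 + 1·16 + 1·16 = 72.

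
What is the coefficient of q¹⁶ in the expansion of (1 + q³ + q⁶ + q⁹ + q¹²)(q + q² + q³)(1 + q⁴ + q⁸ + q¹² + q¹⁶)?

3

(1 + q³ + q⁶ + q⁹ + q¹²) has coefficients 1,0,0,1,0,0,1,0,0,1,0,0,1 for degrees 0…12.
(q + q² + q³) has coefficients 0,1,1,1,0,0,0,0,0,0,0,0,0,0,0,0,0 for degrees 0…16.
Finally multiplying by (1 + q⁴ + q⁸ + q¹² + q¹⁶), the product of all factors after the first has coefficients 0,1,1,1,0,1,1,1,0,1,1,1,0,1,1,1,0 for degrees 0…16.
[q¹⁶] = 1·0 + 1·1 + 1·1 + 1·1 + 1·0 = 3.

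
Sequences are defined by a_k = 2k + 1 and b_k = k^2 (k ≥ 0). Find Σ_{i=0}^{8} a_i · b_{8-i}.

876

Write out a_i and b_{8-i} for i = 0,…,8 and sum the products.
Σ = 1·64 + 3·49 + 5·36 + 7·25 + 9·16 + 11·9 + 13·4 + 15·1 + 17·0 = 876.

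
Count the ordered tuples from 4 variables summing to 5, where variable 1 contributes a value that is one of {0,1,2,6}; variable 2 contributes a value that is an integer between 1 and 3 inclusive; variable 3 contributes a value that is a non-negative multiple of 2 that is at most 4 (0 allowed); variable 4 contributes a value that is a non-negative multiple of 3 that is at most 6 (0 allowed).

7

The generating function for the choices is (1 + x + x^2 + x^6)·(x + x^2 + x^3)·(1 + x^2 + x^4)·(1 + x^3 + x^6); the count is [x^5].
(1 + x + x^2 + x^6) has coefficients 1,1,1,0,0,0 for degrees 0…5.
(x + x^2 + x^3) has coefficients 0,1,1,1,0,0 for degrees 0…5.
Multiplying by (1 + x^2 + x^4) gives running coefficients 0,1,1,2,1,2 for degrees 0…5.
Finally multiplying by (1 + x^3 + x^6), the product of all factors after the first has coefficients 0,1,1,2,2,3 for degrees 0…5.
[x^5] = 1·3 + 1·2 + 1·2 = 7.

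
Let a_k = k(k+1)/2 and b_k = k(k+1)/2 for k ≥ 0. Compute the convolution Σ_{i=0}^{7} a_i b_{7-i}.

252

The convolution is the x^7 coefficient of A(x)B(x).
Σ = 0·28 + 1·21 + 3·15 + 6·10 + 10·6 + 15·3 + 21·1 + 28·0 = 252.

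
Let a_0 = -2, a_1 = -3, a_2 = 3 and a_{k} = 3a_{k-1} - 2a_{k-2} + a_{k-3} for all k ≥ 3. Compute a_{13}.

56572

The ordinary generating function has denominator 1 - 3x + 2x^2 - x^3.
Iterating the recurrence: a_0,…,a_{13} = -2, -3, 3, 13, 30, 67, 154, 358, 833, 1937, 4503, 10468, 24335, 56572.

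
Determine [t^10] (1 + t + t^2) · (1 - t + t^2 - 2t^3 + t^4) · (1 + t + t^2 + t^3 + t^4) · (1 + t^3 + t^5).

-3

(1 + t + t^2) has coefficients 1,1,1 for degrees 0…2.
(1 - t + t^2 - 2t^3 + t^4) has coefficients 1,-1,1,-2,1,0,0,0,0,0,0 for degrees 0…10.
Multiplying by (1 + t + t^2 + t^3 + t^4) gives running coefficients 1,0,1,-1,0,-1,0,-1,1,0,0 for degrees 0…10.
Finally multiplying by (1 + t^3 + t^5), the product of all factors after the first has coefficients 1,0,1,0,0,1,-1,0,-1,0,-2 for degrees 0…10.
[t^10] = 1·(-2) + 1·0 + 1·(-1) = -3.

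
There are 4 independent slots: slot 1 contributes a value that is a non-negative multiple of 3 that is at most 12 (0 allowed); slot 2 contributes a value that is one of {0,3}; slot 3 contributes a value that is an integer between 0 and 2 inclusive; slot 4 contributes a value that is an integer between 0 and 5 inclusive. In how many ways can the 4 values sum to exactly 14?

The generating function for the choices is (1 + x³ + x⁶ + x⁹ + x¹²)·(1 + x³)·(1 + x + x²)·(1 + x + x² + x³ + x⁴ + x⁵); the count is [x¹⁴].
(1 + x³ + x⁶ + x⁹ + x¹²) has coefficients 1,0,0,1,0,0,1,0,0,1,0,0,1 for degrees 0…12.
(1 + x³) has coefficients 1,0,0,1,0,0,0,0,0,0,0,0,0,0,0 for degrees 0…14.
Multiplying by (1 + x + x²) gives running coefficients 1,1,1,1,1,1,0,0,0,0,0,0,0,0,0 for degrees 0…14.
Finally multiplying by (1 + x + x² + x³ + x⁴ + x⁵), the product of all factors after the first has coefficients 1,2,3,4,5,6,5,4,3,2,1,0,0,0,0 for degrees 0…14.
[x¹⁴] = 1·0 + 1·0 + 1·3 + 1·6 + 1·3 = 12.

12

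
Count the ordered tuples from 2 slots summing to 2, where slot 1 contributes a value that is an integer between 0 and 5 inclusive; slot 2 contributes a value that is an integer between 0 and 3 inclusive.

3

The generating function for the choices is (1 + z + z^2 + z^3 + z^4 + z^5)·(1 + z + z^2 + z^3); the count is [z^2].
(1 + z + z^2 + z^3 + z^4 + z^5) has coefficients 1,1,1 for degrees 0…2.
(1 + z + z^2 + z^3) has coefficients 1,1,1 for degrees 0…2.
[z^2] = 1·1 + 1·1 + 1·1 = 3.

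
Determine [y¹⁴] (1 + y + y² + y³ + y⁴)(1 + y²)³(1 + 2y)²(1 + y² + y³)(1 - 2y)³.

(1 + y + y² + y³ + y⁴) has coefficients 1,1,1,1,1 for degrees 0…4.
(1 + y²)³ has coefficients 1,0,3,0,3,0,1,0,0,0,0,0,0,0,0 for degrees 0…14.
Multiplying by (1 + 2y)² gives running coefficients 1,4,7,12,15,12,13,4,4,0,0,0,0,0,0 for degrees 0…14.
Multiplying by (1 + y² + y³) gives running coefficients 1,4,8,17,26,31,40,31,29,17,8,4,0,0,0 for degrees 0…14.
Finally multiplying by (1 - 2y)³, the product of all factors after the first has coefficients 1,-2,-4,9,-12,15,30,-45,75,-105,6,-72,-64,-16,-32 for degrees 0…14.
[y¹⁴] = 1·(-32) + 1·(-16) + 1·(-64) + 1·(-72) + 1·6 = -178.

-178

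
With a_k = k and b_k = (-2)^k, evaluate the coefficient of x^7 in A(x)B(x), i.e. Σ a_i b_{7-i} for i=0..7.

31

This is [x^7] in the product of the two ordinary generating functions.
Σ = 0·(-128) + 1·64 + 2·(-32) + 3·16 + 4·(-8) + 5·4 + 6·(-2) + 7·1 = 31.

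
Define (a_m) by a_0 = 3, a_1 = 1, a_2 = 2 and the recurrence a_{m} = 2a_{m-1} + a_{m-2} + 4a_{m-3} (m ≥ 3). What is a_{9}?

The ordinary generating function has denominator 1 - 2t - t^2 - 4t^3.
Iterating the recurrence: a_0,…,a_{9} = 3, 1, 2, 17, 40, 105, 318, 901, 2540, 7253.

7253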